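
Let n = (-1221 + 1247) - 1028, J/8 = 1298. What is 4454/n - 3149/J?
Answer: -24702817/5202384 ≈ -4.7484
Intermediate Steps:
J = 10384 (J = 8*1298 = 10384)
n = -1002 (n = 26 - 1028 = -1002)
4454/n - 3149/J = 4454/(-1002) - 3149/10384 = 4454*(-1/1002) - 3149*1/10384 = -2227/501 - 3149/10384 = -24702817/5202384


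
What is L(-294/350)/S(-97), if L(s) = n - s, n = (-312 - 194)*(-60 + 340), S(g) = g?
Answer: 3541979/2425 ≈ 1460.6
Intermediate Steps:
n = -141680 (n = -506*280 = -141680)
L(s) = -141680 - s
L(-294/350)/S(-97) = (-141680 - (-294)/350)/(-97) = (-141680 - (-294)/350)*(-1/97) = (-141680 - 1*(-21/25))*(-1/97) = (-141680 + 21/25)*(-1/97) = -3541979/25*(-1/97) = 3541979/2425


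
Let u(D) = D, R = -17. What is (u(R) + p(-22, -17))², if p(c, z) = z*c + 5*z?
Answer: 73984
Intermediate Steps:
p(c, z) = 5*z + c*z (p(c, z) = c*z + 5*z = 5*z + c*z)
(u(R) + p(-22, -17))² = (-17 - 17*(5 - 22))² = (-17 - 17*(-17))² = (-17 + 289)² = 272² = 73984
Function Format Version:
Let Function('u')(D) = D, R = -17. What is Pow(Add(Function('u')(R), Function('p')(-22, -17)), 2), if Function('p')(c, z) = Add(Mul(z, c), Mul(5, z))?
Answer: 73984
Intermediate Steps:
Function('p')(c, z) = Add(Mul(5, z), Mul(c, z)) (Function('p')(c, z) = Add(Mul(c, z), Mul(5, z)) = Add(Mul(5, z), Mul(c, z)))
Pow(Add(Function('u')(R), Function('p')(-22, -17)), 2) = Pow(Add(-17, Mul(-17, Add(5, -22))), 2) = Pow(Add(-17, Mul(-17, -17)), 2) = Pow(Add(-17, 289), 2) = Pow(272, 2) = 73984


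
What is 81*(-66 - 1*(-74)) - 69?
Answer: 579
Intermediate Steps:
81*(-66 - 1*(-74)) - 69 = 81*(-66 + 74) - 69 = 81*8 - 69 = 648 - 69 = 579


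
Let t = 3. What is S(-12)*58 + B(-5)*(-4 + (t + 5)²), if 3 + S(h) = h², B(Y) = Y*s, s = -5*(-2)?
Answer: 5178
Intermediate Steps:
s = 10
B(Y) = 10*Y (B(Y) = Y*10 = 10*Y)
S(h) = -3 + h²
S(-12)*58 + B(-5)*(-4 + (t + 5)²) = (-3 + (-12)²)*58 + (10*(-5))*(-4 + (3 + 5)²) = (-3 + 144)*58 - 50*(-4 + 8²) = 141*58 - 50*(-4 + 64) = 8178 - 50*60 = 8178 - 3000 = 5178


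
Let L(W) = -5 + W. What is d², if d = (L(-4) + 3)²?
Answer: 1296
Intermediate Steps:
d = 36 (d = ((-5 - 4) + 3)² = (-9 + 3)² = (-6)² = 36)
d² = 36² = 1296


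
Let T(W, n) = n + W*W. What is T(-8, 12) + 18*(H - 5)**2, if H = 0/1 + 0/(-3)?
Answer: 526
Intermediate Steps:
H = 0 (H = 0*1 + 0*(-1/3) = 0 + 0 = 0)
T(W, n) = n + W**2
T(-8, 12) + 18*(H - 5)**2 = (12 + (-8)**2) + 18*(0 - 5)**2 = (12 + 64) + 18*(-5)**2 = 76 + 18*25 = 76 + 450 = 526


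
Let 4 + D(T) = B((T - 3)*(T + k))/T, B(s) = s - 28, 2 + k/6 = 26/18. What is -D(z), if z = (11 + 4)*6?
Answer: -1192/15 ≈ -79.467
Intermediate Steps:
k = -10/3 (k = -12 + 6*(26/18) = -12 + 6*(26*(1/18)) = -12 + 6*(13/9) = -12 + 26/3 = -10/3 ≈ -3.3333)
B(s) = -28 + s
z = 90 (z = 15*6 = 90)
D(T) = -4 + (-28 + (-3 + T)*(-10/3 + T))/T (D(T) = -4 + (-28 + (T - 3)*(T - 10/3))/T = -4 + (-28 + (-3 + T)*(-10/3 + T))/T)
-D(z) = -(-31/3 + 90 - 18/90) = -(-31/3 + 90 - 18*1/90) = -(-31/3 + 90 - ⅕) = -1*1192/15 = -1192/15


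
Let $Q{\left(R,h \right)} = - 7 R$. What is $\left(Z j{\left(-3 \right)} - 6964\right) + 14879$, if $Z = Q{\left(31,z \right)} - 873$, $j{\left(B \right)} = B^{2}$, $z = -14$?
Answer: $-1895$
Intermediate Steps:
$Z = -1090$ ($Z = \left(-7\right) 31 - 873 = -217 - 873 = -1090$)
$\left(Z j{\left(-3 \right)} - 6964\right) + 14879 = \left(- 1090 \left(-3\right)^{2} - 6964\right) + 14879 = \left(\left(-1090\right) 9 - 6964\right) + 14879 = \left(-9810 - 6964\right) + 14879 = -16774 + 14879 = -1895$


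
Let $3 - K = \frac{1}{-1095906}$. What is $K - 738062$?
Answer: $- \frac{808843286453}{1095906} \approx -7.3806 \cdot 10^{5}$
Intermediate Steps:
$K = \frac{3287719}{1095906}$ ($K = 3 - \frac{1}{-1095906} = 3 - - \frac{1}{1095906} = 3 + \frac{1}{1095906} = \frac{3287719}{1095906} \approx 3.0$)
$K - 738062 = \frac{3287719}{1095906} - 738062 = - \frac{808843286453}{1095906}$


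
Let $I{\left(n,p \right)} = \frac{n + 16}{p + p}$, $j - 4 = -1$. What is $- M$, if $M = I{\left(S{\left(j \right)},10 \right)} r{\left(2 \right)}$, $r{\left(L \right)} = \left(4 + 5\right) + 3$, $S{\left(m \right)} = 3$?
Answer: $- \frac{57}{5} \approx -11.4$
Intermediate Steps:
$j = 3$ ($j = 4 - 1 = 3$)
$r{\left(L \right)} = 12$ ($r{\left(L \right)} = 9 + 3 = 12$)
$I{\left(n,p \right)} = \frac{16 + n}{2 p}$
$M = \frac{57}{5}$ ($M = \frac{16 + 3}{2 \cdot 10} \cdot 12 = \frac{1}{2} \cdot \frac{1}{10} \cdot 19 \cdot 12 = \frac{19}{20} \cdot 12 = \frac{57}{5} \approx 11.4$)
$- M = \left(-1\right) \frac{57}{5} = - \frac{57}{5}$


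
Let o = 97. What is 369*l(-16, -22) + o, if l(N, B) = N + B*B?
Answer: 172789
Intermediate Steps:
l(N, B) = N + B²
369*l(-16, -22) + o = 369*(-16 + (-22)²) + 97 = 369*(-16 + 484) + 97 = 369*468 + 97 = 172692 + 97 = 172789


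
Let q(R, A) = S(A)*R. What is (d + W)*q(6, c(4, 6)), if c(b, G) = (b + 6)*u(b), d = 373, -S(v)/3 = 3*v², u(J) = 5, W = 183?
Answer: -75060000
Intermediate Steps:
S(v) = -9*v²
c(b, G) = 30 + 5*b (c(b, G) = (b + 6)*5 = (6 + b)*5 = 30 + 5*b)
q(R, A) = -9*R*A² (q(R, A) = (-9*A²)*R = -9*R*A²)
(d + W)*q(6, c(4, 6)) = (373 + 183)*(-9*6*(30 + 5*4)²) = 556*(-9*6*(30 + 20)²) = 556*(-9*6*50²) = 556*(-9*6*2500) = 556*(-135000) = -75060000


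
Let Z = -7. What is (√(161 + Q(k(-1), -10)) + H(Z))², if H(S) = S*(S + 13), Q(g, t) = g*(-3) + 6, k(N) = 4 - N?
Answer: 1916 - 168*√38 ≈ 880.38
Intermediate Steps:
Q(g, t) = 6 - 3*g (Q(g, t) = -3*g + 6 = 6 - 3*g)
H(S) = S*(13 + S)
(√(161 + Q(k(-1), -10)) + H(Z))² = (√(161 + (6 - 3*(4 - 1*(-1)))) - 7*(13 - 7))² = (√(161 + (6 - 3*(4 + 1))) - 7*6)² = (√(161 + (6 - 3*5)) - 42)² = (√(161 + (6 - 15)) - 42)² = (√(161 - 9) - 42)² = (√152 - 42)² = (2*√38 - 42)² = (-42 + 2*√38)²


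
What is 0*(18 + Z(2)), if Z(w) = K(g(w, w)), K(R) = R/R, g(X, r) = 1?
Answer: 0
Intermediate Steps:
K(R) = 1
Z(w) = 1
0*(18 + Z(2)) = 0*(18 + 1) = 0*19 = 0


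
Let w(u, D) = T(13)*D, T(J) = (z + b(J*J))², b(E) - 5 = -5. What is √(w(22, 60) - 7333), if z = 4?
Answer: I*√6373 ≈ 79.831*I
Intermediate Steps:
b(E) = 0 (b(E) = 5 - 5 = 0)
T(J) = 16 (T(J) = (4 + 0)² = 4² = 16)
w(u, D) = 16*D
√(w(22, 60) - 7333) = √(16*60 - 7333) = √(960 - 7333) = √(-6373) = I*√6373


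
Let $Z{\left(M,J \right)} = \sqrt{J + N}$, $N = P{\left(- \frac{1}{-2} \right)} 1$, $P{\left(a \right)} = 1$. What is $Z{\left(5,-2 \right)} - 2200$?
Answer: $-2200 + i \approx -2200.0 + 1.0 i$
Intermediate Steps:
$N = 1$ ($N = 1 \cdot 1 = 1$)
$Z{\left(M,J \right)} = \sqrt{1 + J}$ ($Z{\left(M,J \right)} = \sqrt{J + 1} = \sqrt{1 + J}$)
$Z{\left(5,-2 \right)} - 2200 = \sqrt{1 - 2} - 2200 = \sqrt{-1} - 2200 = i - 2200 = -2200 + i$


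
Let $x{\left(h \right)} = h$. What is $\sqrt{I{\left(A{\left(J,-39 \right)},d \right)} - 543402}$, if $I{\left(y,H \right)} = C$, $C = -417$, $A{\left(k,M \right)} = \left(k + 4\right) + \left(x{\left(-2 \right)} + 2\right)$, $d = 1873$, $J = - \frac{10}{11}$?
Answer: $i \sqrt{543819} \approx 737.44 i$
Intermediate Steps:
$J = - \frac{10}{11}$ ($J = \left(-10\right) \frac{1}{11} = - \frac{10}{11} \approx -0.90909$)
$A{\left(k,M \right)} = 4 + k$ ($A{\left(k,M \right)} = \left(k + 4\right) + \left(-2 + 2\right) = \left(4 + k\right) + 0 = 4 + k$)
$I{\left(y,H \right)} = -417$
$\sqrt{I{\left(A{\left(J,-39 \right)},d \right)} - 543402} = \sqrt{-417 - 543402} = \sqrt{-543819} = i \sqrt{543819}$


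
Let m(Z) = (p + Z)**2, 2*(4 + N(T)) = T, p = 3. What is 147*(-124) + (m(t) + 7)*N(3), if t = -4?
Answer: -18248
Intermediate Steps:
N(T) = -4 + T/2
m(Z) = (3 + Z)**2
147*(-124) + (m(t) + 7)*N(3) = 147*(-124) + ((3 - 4)**2 + 7)*(-4 + (1/2)*3) = -18228 + ((-1)**2 + 7)*(-4 + 3/2) = -18228 + (1 + 7)*(-5/2) = -18228 + 8*(-5/2) = -18228 - 20 = -18248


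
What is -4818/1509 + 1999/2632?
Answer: -3221495/1323896 ≈ -2.4333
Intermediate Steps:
-4818/1509 + 1999/2632 = -4818*1/1509 + 1999*(1/2632) = -1606/503 + 1999/2632 = -3221495/1323896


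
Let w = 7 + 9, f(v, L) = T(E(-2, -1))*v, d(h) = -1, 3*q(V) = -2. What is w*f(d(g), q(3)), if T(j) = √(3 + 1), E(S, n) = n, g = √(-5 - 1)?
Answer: -32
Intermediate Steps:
g = I*√6 (g = √(-6) = I*√6 ≈ 2.4495*I)
q(V) = -⅔ (q(V) = (⅓)*(-2) = -⅔)
T(j) = 2 (T(j) = √4 = 2)
f(v, L) = 2*v
w = 16
w*f(d(g), q(3)) = 16*(2*(-1)) = 16*(-2) = -32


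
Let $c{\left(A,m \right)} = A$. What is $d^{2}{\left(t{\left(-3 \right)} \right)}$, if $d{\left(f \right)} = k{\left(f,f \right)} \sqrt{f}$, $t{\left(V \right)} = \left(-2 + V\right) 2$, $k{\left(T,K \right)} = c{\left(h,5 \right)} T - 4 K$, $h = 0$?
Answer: $-16000$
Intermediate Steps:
$k{\left(T,K \right)} = - 4 K$ ($k{\left(T,K \right)} = 0 T - 4 K = 0 - 4 K = - 4 K$)
$t{\left(V \right)} = -4 + 2 V$
$d{\left(f \right)} = - 4 f^{\frac{3}{2}}$ ($d{\left(f \right)} = - 4 f \sqrt{f} = - 4 f^{\frac{3}{2}}$)
$d^{2}{\left(t{\left(-3 \right)} \right)} = \left(- 4 \left(-4 + 2 \left(-3\right)\right)^{\frac{3}{2}}\right)^{2} = \left(- 4 \left(-4 - 6\right)^{\frac{3}{2}}\right)^{2} = \left(- 4 \left(-10\right)^{\frac{3}{2}}\right)^{2} = \left(- 4 \left(- 10 i \sqrt{10}\right)\right)^{2} = \left(40 i \sqrt{10}\right)^{2} = -16000$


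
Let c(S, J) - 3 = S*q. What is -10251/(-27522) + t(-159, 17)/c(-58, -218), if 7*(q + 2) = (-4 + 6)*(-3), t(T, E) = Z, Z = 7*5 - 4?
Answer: 2008745/3611498 ≈ 0.55621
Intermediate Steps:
Z = 31 (Z = 35 - 4 = 31)
t(T, E) = 31
q = -20/7 (q = -2 + ((-4 + 6)*(-3))/7 = -2 + (2*(-3))/7 = -2 + (1/7)*(-6) = -2 - 6/7 = -20/7 ≈ -2.8571)
c(S, J) = 3 - 20*S/7 (c(S, J) = 3 + S*(-20/7) = 3 - 20*S/7)
-10251/(-27522) + t(-159, 17)/c(-58, -218) = -10251/(-27522) + 31/(3 - 20/7*(-58)) = -10251*(-1/27522) + 31/(3 + 1160/7) = 1139/3058 + 31/(1181/7) = 1139/3058 + 31*(7/1181) = 1139/3058 + 217/1181 = 2008745/3611498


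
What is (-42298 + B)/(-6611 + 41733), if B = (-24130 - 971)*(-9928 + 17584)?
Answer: -96107777/17561 ≈ -5472.8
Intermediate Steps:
B = -192173256 (B = -25101*7656 = -192173256)
(-42298 + B)/(-6611 + 41733) = (-42298 - 192173256)/(-6611 + 41733) = -192215554/35122 = -192215554*1/35122 = -96107777/17561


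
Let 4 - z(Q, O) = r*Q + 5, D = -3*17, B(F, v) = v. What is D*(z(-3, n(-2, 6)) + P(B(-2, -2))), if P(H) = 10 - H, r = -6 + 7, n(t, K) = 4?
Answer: -714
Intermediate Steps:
D = -51
r = 1
z(Q, O) = -1 - Q (z(Q, O) = 4 - (1*Q + 5) = 4 - (Q + 5) = 4 - (5 + Q) = 4 + (-5 - Q) = -1 - Q)
D*(z(-3, n(-2, 6)) + P(B(-2, -2))) = -51*((-1 - 1*(-3)) + (10 - 1*(-2))) = -51*((-1 + 3) + (10 + 2)) = -51*(2 + 12) = -51*14 = -714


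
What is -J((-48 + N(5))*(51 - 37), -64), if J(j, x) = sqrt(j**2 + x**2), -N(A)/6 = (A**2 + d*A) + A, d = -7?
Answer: -260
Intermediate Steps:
N(A) = -6*A**2 + 36*A (N(A) = -6*((A**2 - 7*A) + A) = -6*(A**2 - 6*A) = -6*A**2 + 36*A)
-J((-48 + N(5))*(51 - 37), -64) = -sqrt(((-48 + 6*5*(6 - 1*5))*(51 - 37))**2 + (-64)**2) = -sqrt(((-48 + 6*5*(6 - 5))*14)**2 + 4096) = -sqrt(((-48 + 6*5*1)*14)**2 + 4096) = -sqrt(((-48 + 30)*14)**2 + 4096) = -sqrt((-18*14)**2 + 4096) = -sqrt((-252)**2 + 4096) = -sqrt(63504 + 4096) = -sqrt(67600) = -1*260 = -260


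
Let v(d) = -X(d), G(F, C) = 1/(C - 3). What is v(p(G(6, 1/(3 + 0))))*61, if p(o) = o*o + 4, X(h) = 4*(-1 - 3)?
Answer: 976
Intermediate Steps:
G(F, C) = 1/(-3 + C)
X(h) = -16 (X(h) = 4*(-4) = -16)
p(o) = 4 + o**2 (p(o) = o**2 + 4 = 4 + o**2)
v(d) = 16 (v(d) = -1*(-16) = 16)
v(p(G(6, 1/(3 + 0))))*61 = 16*61 = 976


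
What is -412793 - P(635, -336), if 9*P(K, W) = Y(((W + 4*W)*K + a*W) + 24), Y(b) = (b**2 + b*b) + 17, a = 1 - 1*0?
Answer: -2277459756242/9 ≈ -2.5305e+11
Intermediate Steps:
a = 1 (a = 1 + 0 = 1)
Y(b) = 17 + 2*b**2 (Y(b) = (b**2 + b**2) + 17 = 2*b**2 + 17 = 17 + 2*b**2)
P(K, W) = 17/9 + 2*(24 + W + 5*K*W)**2/9 (P(K, W) = (17 + 2*(((W + 4*W)*K + 1*W) + 24)**2)/9 = (17 + 2*(((5*W)*K + W) + 24)**2)/9 = (17 + 2*((5*K*W + W) + 24)**2)/9 = (17 + 2*((W + 5*K*W) + 24)**2)/9 = (17 + 2*(24 + W + 5*K*W)**2)/9 = 17/9 + 2*(24 + W + 5*K*W)**2/9)
-412793 - P(635, -336) = -412793 - (17/9 + 2*(24 - 336 + 5*635*(-336))**2/9) = -412793 - (17/9 + 2*(24 - 336 - 1066800)**2/9) = -412793 - (17/9 + (2/9)*(-1067112)**2) = -412793 - (17/9 + (2/9)*1138728020544) = -412793 - (17/9 + 253050671232) = -412793 - 1*2277456041105/9 = -412793 - 2277456041105/9 = -2277459756242/9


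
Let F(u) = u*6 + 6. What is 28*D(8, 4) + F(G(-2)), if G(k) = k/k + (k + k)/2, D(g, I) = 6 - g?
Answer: -56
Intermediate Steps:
G(k) = 1 + k (G(k) = 1 + (2*k)*(½) = 1 + k)
F(u) = 6 + 6*u (F(u) = 6*u + 6 = 6 + 6*u)
28*D(8, 4) + F(G(-2)) = 28*(6 - 1*8) + (6 + 6*(1 - 2)) = 28*(6 - 8) + (6 + 6*(-1)) = 28*(-2) + (6 - 6) = -56 + 0 = -56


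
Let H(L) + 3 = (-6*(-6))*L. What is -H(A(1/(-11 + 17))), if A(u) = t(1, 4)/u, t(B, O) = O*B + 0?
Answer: -861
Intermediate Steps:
t(B, O) = B*O (t(B, O) = B*O + 0 = B*O)
A(u) = 4/u (A(u) = (1*4)/u = 4/u)
H(L) = -3 + 36*L (H(L) = -3 + (-6*(-6))*L = -3 + 36*L)
-H(A(1/(-11 + 17))) = -(-3 + 36*(4/(1/(-11 + 17)))) = -(-3 + 36*(4/(1/6))) = -(-3 + 36*(4/(⅙))) = -(-3 + 36*(4*6)) = -(-3 + 36*24) = -(-3 + 864) = -1*861 = -861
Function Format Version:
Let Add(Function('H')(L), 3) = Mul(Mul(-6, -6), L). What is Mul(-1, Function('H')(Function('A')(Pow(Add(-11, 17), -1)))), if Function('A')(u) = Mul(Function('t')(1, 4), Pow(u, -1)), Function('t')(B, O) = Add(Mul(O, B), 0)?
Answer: -861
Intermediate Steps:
Function('t')(B, O) = Mul(B, O) (Function('t')(B, O) = Add(Mul(B, O), 0) = Mul(B, O))
Function('A')(u) = Mul(4, Pow(u, -1)) (Function('A')(u) = Mul(Mul(1, 4), Pow(u, -1)) = Mul(4, Pow(u, -1)))
Function('H')(L) = Add(-3, Mul(36, L)) (Function('H')(L) = Add(-3, Mul(Mul(-6, -6), L)) = Add(-3, Mul(36, L)))
Mul(-1, Function('H')(Function('A')(Pow(Add(-11, 17), -1)))) = Mul(-1, Add(-3, Mul(36, Mul(4, Pow(Pow(Add(-11, 17), -1), -1))))) = Mul(-1, Add(-3, Mul(36, Mul(4, Pow(Pow(6, -1), -1))))) = Mul(-1, Add(-3, Mul(36, Mul(4, Pow(Rational(1, 6), -1))))) = Mul(-1, Add(-3, Mul(36, Mul(4, 6)))) = Mul(-1, Add(-3, Mul(36, 24))) = Mul(-1, Add(-3, 864)) = Mul(-1, 861) = -861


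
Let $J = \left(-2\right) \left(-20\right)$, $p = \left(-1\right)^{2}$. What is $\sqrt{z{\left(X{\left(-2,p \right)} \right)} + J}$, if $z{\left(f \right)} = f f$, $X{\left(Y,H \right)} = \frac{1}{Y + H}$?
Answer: $\sqrt{41} \approx 6.4031$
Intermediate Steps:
$p = 1$
$X{\left(Y,H \right)} = \frac{1}{H + Y}$
$J = 40$
$z{\left(f \right)} = f^{2}$
$\sqrt{z{\left(X{\left(-2,p \right)} \right)} + J} = \sqrt{\left(\frac{1}{1 - 2}\right)^{2} + 40} = \sqrt{\left(\frac{1}{-1}\right)^{2} + 40} = \sqrt{\left(-1\right)^{2} + 40} = \sqrt{1 + 40} = \sqrt{41}$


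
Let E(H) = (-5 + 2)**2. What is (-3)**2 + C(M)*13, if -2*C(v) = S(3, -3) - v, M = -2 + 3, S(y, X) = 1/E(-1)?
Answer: 133/9 ≈ 14.778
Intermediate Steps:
E(H) = 9 (E(H) = (-3)**2 = 9)
S(y, X) = 1/9
M = 1
C(v) = -1/18 + v/2 (C(v) = -(1/9 - v)/2 = -1/18 + v/2)
(-3)**2 + C(M)*13 = (-3)**2 + (-1/18 + (1/2)*1)*13 = 9 + (-1/18 + 1/2)*13 = 9 + (4/9)*13 = 9 + 52/9 = 133/9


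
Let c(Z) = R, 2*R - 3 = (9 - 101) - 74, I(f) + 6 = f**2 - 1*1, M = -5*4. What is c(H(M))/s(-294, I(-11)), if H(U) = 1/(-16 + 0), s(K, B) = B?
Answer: -163/228 ≈ -0.71491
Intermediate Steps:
M = -20
I(f) = -7 + f**2 (I(f) = -6 + (f**2 - 1*1) = -6 + (f**2 - 1) = -6 + (-1 + f**2) = -7 + f**2)
H(U) = -1/16 (H(U) = 1/(-16) = -1/16)
R = -163/2 (R = 3/2 + ((9 - 101) - 74)/2 = 3/2 + (-92 - 74)/2 = 3/2 + (1/2)*(-166) = 3/2 - 83 = -163/2 ≈ -81.500)
c(Z) = -163/2
c(H(M))/s(-294, I(-11)) = -163/(2*(-7 + (-11)**2)) = -163/(2*(-7 + 121)) = -163/2/114 = -163/2*1/114 = -163/228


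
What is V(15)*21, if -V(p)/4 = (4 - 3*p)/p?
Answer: 1148/5 ≈ 229.60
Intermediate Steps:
V(p) = -4*(4 - 3*p)/p
V(15)*21 = (12 - 16/15)*21 = (164/15)*21 = 1148/5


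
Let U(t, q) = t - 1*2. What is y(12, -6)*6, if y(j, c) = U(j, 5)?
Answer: 60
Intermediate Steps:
U(t, q) = -2 + t (U(t, q) = t - 2 = -2 + t)
y(j, c) = -2 + j
y(12, -6)*6 = (-2 + 12)*6 = 10*6 = 60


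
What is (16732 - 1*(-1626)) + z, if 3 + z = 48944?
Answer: 67299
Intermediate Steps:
z = 48941 (z = -3 + 48944 = 48941)
(16732 - 1*(-1626)) + z = (16732 - 1*(-1626)) + 48941 = (16732 + 1626) + 48941 = 18358 + 48941 = 67299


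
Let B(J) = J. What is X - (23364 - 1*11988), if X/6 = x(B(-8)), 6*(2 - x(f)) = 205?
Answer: -11569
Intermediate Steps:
x(f) = -193/6 (x(f) = 2 - ⅙*205 = 2 - 205/6 = -193/6)
X = -193 (X = 6*(-193/6) = -193)
X - (23364 - 1*11988) = -193 - (23364 - 1*11988) = -193 - (23364 - 11988) = -193 - 1*11376 = -193 - 11376 = -11569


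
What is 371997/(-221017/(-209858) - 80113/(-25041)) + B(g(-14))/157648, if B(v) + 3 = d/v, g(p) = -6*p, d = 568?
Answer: 6471789687080917378757/73981629433925808 ≈ 87478.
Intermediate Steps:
B(v) = -3 + 568/v
371997/(-221017/(-209858) - 80113/(-25041)) + B(g(-14))/157648 = 371997/(-221017/(-209858) - 80113/(-25041)) + (-3 + 568/((-6*(-14))))/157648 = 371997/(-221017*(-1/209858) - 80113*(-1/25041)) + (-3 + 568/84)*(1/157648) = 371997/(221017/209858 + 80113/25041) + (-3 + 568*(1/84))*(1/157648) = 371997/(22346840651/5255054178) + (-3 + 142/21)*(1/157648) = 371997*(5255054178/22346840651) + (79/21)*(1/157648) = 1954864389053466/22346840651 + 79/3310608 = 6471789687080917378757/73981629433925808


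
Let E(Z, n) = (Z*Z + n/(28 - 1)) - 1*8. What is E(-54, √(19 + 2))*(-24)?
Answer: -69792 - 8*√21/9 ≈ -69796.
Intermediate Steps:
E(Z, n) = -8 + Z² + n/27 (E(Z, n) = (Z² + n/27) - 8 = -8 + Z² + n/27)
E(-54, √(19 + 2))*(-24) = (-8 + (-54)² + √(19 + 2)/27)*(-24) = (-8 + 2916 + √21/27)*(-24) = (2908 + √21/27)*(-24) = -69792 - 8*√21/9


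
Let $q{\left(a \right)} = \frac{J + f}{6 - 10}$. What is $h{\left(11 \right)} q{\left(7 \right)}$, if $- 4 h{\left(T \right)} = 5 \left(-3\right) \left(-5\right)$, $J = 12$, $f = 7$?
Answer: $\frac{1425}{16} \approx 89.063$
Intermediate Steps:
$q{\left(a \right)} = - \frac{19}{4}$ ($q{\left(a \right)} = \frac{12 + 7}{6 - 10} = \frac{19}{-4} = 19 \left(- \frac{1}{4}\right) = - \frac{19}{4}$)
$h{\left(T \right)} = - \frac{75}{4}$ ($h{\left(T \right)} = - \frac{5 \left(-3\right) \left(-5\right)}{4} = - \frac{\left(-15\right) \left(-5\right)}{4} = \left(- \frac{1}{4}\right) 75 = - \frac{75}{4}$)
$h{\left(11 \right)} q{\left(7 \right)} = \left(- \frac{75}{4}\right) \left(- \frac{19}{4}\right) = \frac{1425}{16}$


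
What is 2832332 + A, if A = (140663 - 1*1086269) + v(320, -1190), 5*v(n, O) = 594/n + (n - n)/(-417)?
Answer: 1509381097/800 ≈ 1.8867e+6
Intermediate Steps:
v(n, O) = 594/(5*n) (v(n, O) = (594/n + (n - n)/(-417))/5 = (594/n + 0*(-1/417))/5 = (594/n + 0)/5 = (594/n)/5 = 594/(5*n))
A = -756484503/800 (A = (140663 - 1*1086269) + (594/5)/320 = (140663 - 1086269) + (594/5)*(1/320) = -945606 + 297/800 = -756484503/800 ≈ -9.4561e+5)
2832332 + A = 2832332 - 756484503/800 = 1509381097/800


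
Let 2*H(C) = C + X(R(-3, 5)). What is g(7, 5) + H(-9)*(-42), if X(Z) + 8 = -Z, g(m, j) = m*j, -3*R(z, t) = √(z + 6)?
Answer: 392 - 7*√3 ≈ 379.88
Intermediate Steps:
R(z, t) = -√(6 + z)/3 (R(z, t) = -√(z + 6)/3 = -√(6 + z)/3)
g(m, j) = j*m
X(Z) = -8 - Z
H(C) = -4 + C/2 + √3/6 (H(C) = (C + (-8 - (-1)*√(6 - 3)/3))/2 = (C + (-8 - (-1)*√3/3))/2 = (C + (-8 + √3/3))/2 = (-8 + C + √3/3)/2 = -4 + C/2 + √3/6)
g(7, 5) + H(-9)*(-42) = 5*7 + (-4 + (½)*(-9) + √3/6)*(-42) = 35 + (-4 - 9/2 + √3/6)*(-42) = 35 + (-17/2 + √3/6)*(-42) = 35 + (357 - 7*√3) = 392 - 7*√3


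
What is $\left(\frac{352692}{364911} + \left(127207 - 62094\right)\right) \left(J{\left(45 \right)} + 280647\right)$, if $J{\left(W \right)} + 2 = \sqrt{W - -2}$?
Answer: $\frac{2222783485166525}{121637} + \frac{7920267545 \sqrt{47}}{121637} \approx 1.8274 \cdot 10^{10}$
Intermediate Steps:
$J{\left(W \right)} = -2 + \sqrt{2 + W}$ ($J{\left(W \right)} = -2 + \sqrt{W - -2} = -2 + \sqrt{W + \left(-257 + 259\right)} = -2 + \sqrt{W + 2} = -2 + \sqrt{2 + W}$)
$\left(\frac{352692}{364911} + \left(127207 - 62094\right)\right) \left(J{\left(45 \right)} + 280647\right) = \left(\frac{352692}{364911} + \left(127207 - 62094\right)\right) \left(\left(-2 + \sqrt{2 + 45}\right) + 280647\right) = \left(352692 \cdot \frac{1}{364911} + \left(127207 - 62094\right)\right) \left(\left(-2 + \sqrt{47}\right) + 280647\right) = \left(\frac{117564}{121637} + 65113\right) \left(280645 + \sqrt{47}\right) = \frac{7920267545 \left(280645 + \sqrt{47}\right)}{121637} = \frac{2222783485166525}{121637} + \frac{7920267545 \sqrt{47}}{121637}$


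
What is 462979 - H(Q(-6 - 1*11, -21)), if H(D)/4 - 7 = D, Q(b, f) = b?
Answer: 463019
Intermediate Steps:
H(D) = 28 + 4*D
462979 - H(Q(-6 - 1*11, -21)) = 462979 - (28 + 4*(-6 - 1*11)) = 462979 - (28 + 4*(-6 - 11)) = 462979 - (28 + 4*(-17)) = 462979 - (28 - 68) = 462979 - 1*(-40) = 462979 + 40 = 463019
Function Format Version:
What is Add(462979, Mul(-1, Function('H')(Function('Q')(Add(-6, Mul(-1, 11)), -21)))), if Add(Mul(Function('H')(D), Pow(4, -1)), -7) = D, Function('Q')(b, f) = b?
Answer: 463019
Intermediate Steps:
Function('H')(D) = Add(28, Mul(4, D))
Add(462979, Mul(-1, Function('H')(Function('Q')(Add(-6, Mul(-1, 11)), -21)))) = Add(462979, Mul(-1, Add(28, Mul(4, Add(-6, Mul(-1, 11)))))) = Add(462979, Mul(-1, Add(28, Mul(4, Add(-6, -11))))) = Add(462979, Mul(-1, Add(28, Mul(4, -17)))) = Add(462979, Mul(-1, Add(28, -68))) = Add(462979, Mul(-1, -40)) = Add(462979, 40) = 463019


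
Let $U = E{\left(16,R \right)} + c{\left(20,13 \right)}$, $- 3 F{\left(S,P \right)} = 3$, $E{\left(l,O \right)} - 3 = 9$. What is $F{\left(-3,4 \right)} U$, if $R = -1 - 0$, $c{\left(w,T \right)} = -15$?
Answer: $3$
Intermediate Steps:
$R = -1$ ($R = -1 + 0 = -1$)
$E{\left(l,O \right)} = 12$ ($E{\left(l,O \right)} = 3 + 9 = 12$)
$F{\left(S,P \right)} = -1$ ($F{\left(S,P \right)} = \left(- \frac{1}{3}\right) 3 = -1$)
$U = -3$ ($U = 12 - 15 = -3$)
$F{\left(-3,4 \right)} U = \left(-1\right) \left(-3\right) = 3$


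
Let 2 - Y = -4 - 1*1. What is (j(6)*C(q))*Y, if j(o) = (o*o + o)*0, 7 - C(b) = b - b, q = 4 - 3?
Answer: 0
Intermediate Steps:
Y = 7 (Y = 2 - (-4 - 1*1) = 2 - (-4 - 1) = 2 - 1*(-5) = 2 + 5 = 7)
q = 1
C(b) = 7 (C(b) = 7 - (b - b) = 7 - 1*0 = 7 + 0 = 7)
j(o) = 0 (j(o) = (o**2 + o)*0 = (o + o**2)*0 = 0)
(j(6)*C(q))*Y = (0*7)*7 = 0*7 = 0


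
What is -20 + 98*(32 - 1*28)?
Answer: 372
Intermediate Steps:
-20 + 98*(32 - 1*28) = -20 + 98*(32 - 28) = -20 + 98*4 = -20 + 392 = 372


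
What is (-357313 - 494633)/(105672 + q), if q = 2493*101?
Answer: -283982/119155 ≈ -2.3833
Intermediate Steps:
q = 251793
(-357313 - 494633)/(105672 + q) = (-357313 - 494633)/(105672 + 251793) = -851946/357465 = -851946*1/357465 = -283982/119155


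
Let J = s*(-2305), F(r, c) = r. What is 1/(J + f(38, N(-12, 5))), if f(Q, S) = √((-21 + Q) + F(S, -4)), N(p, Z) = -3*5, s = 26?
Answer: -29965/1795802449 - √2/3591604898 ≈ -1.6687e-5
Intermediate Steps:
N(p, Z) = -15
f(Q, S) = √(-21 + Q + S) (f(Q, S) = √((-21 + Q) + S) = √(-21 + Q + S))
J = -59930 (J = 26*(-2305) = -59930)
1/(J + f(38, N(-12, 5))) = 1/(-59930 + √(-21 + 38 - 15)) = 1/(-59930 + √2)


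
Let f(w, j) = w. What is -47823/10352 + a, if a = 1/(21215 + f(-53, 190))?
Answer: -506009987/109534512 ≈ -4.6196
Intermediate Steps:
a = 1/21162 (a = 1/(21215 - 53) = 1/21162 ≈ 4.7254e-5)
-47823/10352 + a = -47823/10352 + 1/21162 = -506009987/109534512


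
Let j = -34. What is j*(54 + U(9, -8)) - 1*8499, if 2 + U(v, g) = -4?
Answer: -10131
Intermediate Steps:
U(v, g) = -6 (U(v, g) = -2 - 4 = -6)
j*(54 + U(9, -8)) - 1*8499 = -34*(54 - 6) - 1*8499 = -34*48 - 8499 = -1632 - 8499 = -10131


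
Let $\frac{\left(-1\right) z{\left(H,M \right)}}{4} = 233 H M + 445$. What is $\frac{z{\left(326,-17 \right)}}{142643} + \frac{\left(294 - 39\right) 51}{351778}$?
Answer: $\frac{1818212933407}{50178669254} \approx 36.235$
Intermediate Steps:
$z{\left(H,M \right)} = -1780 - 932 H M$ ($z{\left(H,M \right)} = - 4 \left(233 H M + 445\right) = - 4 \left(445 + 233 H M\right) = -1780 - 932 H M$)
$\frac{z{\left(326,-17 \right)}}{142643} + \frac{\left(294 - 39\right) 51}{351778} = \frac{-1780 - 303832 \left(-17\right)}{142643} + \frac{\left(294 - 39\right) 51}{351778} = \left(-1780 + 5165144\right) \frac{1}{142643} + 255 \cdot 51 \cdot \frac{1}{351778} = 5163364 \cdot \frac{1}{142643} + 13005 \cdot \frac{1}{351778} = \frac{5163364}{142643} + \frac{13005}{351778} = \frac{1818212933407}{50178669254}$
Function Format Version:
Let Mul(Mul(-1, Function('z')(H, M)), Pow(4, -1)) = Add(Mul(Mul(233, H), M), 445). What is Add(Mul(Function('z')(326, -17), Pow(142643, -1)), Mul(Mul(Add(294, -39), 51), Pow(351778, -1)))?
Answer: Rational(1818212933407, 50178669254) ≈ 36.235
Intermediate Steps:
Function('z')(H, M) = Add(-1780, Mul(-932, H, M)) (Function('z')(H, M) = Mul(-4, Add(Mul(Mul(233, H), M), 445)) = Mul(-4, Add(Mul(233, H, M), 445)) = Mul(-4, Add(445, Mul(233, H, M))) = Add(-1780, Mul(-932, H, M)))
Add(Mul(Function('z')(326, -17), Pow(142643, -1)), Mul(Mul(Add(294, -39), 51), Pow(351778, -1))) = Add(Mul(Add(-1780, Mul(-932, 326, -17)), Pow(142643, -1)), Mul(Mul(Add(294, -39), 51), Pow(351778, -1))) = Add(Mul(Add(-1780, 5165144), Rational(1, 142643)), Mul(Mul(255, 51), Rational(1, 351778))) = Add(Mul(5163364, Rational(1, 142643)), Mul(13005, Rational(1, 351778))) = Add(Rational(5163364, 142643), Rational(13005, 351778)) = Rational(1818212933407, 50178669254)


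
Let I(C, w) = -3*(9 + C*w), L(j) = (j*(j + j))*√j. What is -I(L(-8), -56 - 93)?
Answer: 27 - 114432*I*√2 ≈ 27.0 - 1.6183e+5*I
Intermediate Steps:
L(j) = 2*j^(5/2) (L(j) = (j*(2*j))*√j = (2*j²)*√j = 2*j^(5/2))
I(C, w) = -27 - 3*C*w
-I(L(-8), -56 - 93) = -(-27 - 3*2*(-8)^(5/2)*(-56 - 93)) = -(-27 - 3*2*(128*I*√2)*(-149)) = -(-27 - 3*256*I*√2*(-149)) = -(-27 + 114432*I*√2) = 27 - 114432*I*√2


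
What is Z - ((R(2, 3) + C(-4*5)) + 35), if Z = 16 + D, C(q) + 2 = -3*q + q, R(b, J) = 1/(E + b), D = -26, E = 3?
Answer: -416/5 ≈ -83.200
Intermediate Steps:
R(b, J) = 1/(3 + b)
C(q) = -2 - 2*q (C(q) = -2 + (-3*q + q) = -2 - 2*q)
Z = -10 (Z = 16 - 26 = -10)
Z - ((R(2, 3) + C(-4*5)) + 35) = -10 - ((1/(3 + 2) + (-2 - (-8)*5)) + 35) = -10 - ((1/5 + (-2 - 2*(-20))) + 35) = -10 - ((1/5 + (-2 + 40)) + 35) = -10 - ((1/5 + 38) + 35) = -10 - (191/5 + 35) = -10 - 1*366/5 = -10 - 366/5 = -416/5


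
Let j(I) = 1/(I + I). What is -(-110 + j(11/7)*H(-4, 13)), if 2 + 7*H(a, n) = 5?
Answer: 2417/22 ≈ 109.86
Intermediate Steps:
j(I) = 1/(2*I)
H(a, n) = 3/7 (H(a, n) = -2/7 + (⅐)*5 = -2/7 + 5/7 = 3/7)
-(-110 + j(11/7)*H(-4, 13)) = -(-110 + (1/(2*((11/7))))*(3/7)) = -(-110 + (1/(2*((11*(⅐)))))*(3/7)) = -(-110 + (1/(2*(11/7)))*(3/7)) = -(-110 + ((½)*(7/11))*(3/7)) = -(-110 + (7/22)*(3/7)) = -(-110 + 3/22) = -1*(-2417/22) = 2417/22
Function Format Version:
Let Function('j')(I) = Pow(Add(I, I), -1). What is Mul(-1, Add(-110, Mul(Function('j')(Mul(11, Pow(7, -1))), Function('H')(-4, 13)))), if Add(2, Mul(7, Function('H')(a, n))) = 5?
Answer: Rational(2417, 22) ≈ 109.86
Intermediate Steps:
Function('j')(I) = Mul(Rational(1, 2), Pow(I, -1)) (Function('j')(I) = Pow(Mul(2, I), -1) = Mul(Rational(1, 2), Pow(I, -1)))
Function('H')(a, n) = Rational(3, 7) (Function('H')(a, n) = Add(Rational(-2, 7), Mul(Rational(1, 7), 5)) = Add(Rational(-2, 7), Rational(5, 7)) = Rational(3, 7))
Mul(-1, Add(-110, Mul(Function('j')(Mul(11, Pow(7, -1))), Function('H')(-4, 13)))) = Mul(-1, Add(-110, Mul(Mul(Rational(1, 2), Pow(Mul(11, Pow(7, -1)), -1)), Rational(3, 7)))) = Mul(-1, Add(-110, Mul(Mul(Rational(1, 2), Pow(Mul(11, Rational(1, 7)), -1)), Rational(3, 7)))) = Mul(-1, Add(-110, Mul(Mul(Rational(1, 2), Pow(Rational(11, 7), -1)), Rational(3, 7)))) = Mul(-1, Add(-110, Mul(Mul(Rational(1, 2), Rational(7, 11)), Rational(3, 7)))) = Mul(-1, Add(-110, Mul(Rational(7, 22), Rational(3, 7)))) = Mul(-1, Add(-110, Rational(3, 22))) = Mul(-1, Rational(-2417, 22)) = Rational(2417, 22)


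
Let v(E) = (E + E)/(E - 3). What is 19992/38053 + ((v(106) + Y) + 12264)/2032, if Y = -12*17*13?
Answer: 5233269097/995542586 ≈ 5.2567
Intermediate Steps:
v(E) = 2*E/(-3 + E) (v(E) = (2*E)/(-3 + E) = 2*E/(-3 + E))
Y = -2652 (Y = -204*13 = -2652)
19992/38053 + ((v(106) + Y) + 12264)/2032 = 19992/38053 + ((2*106/(-3 + 106) - 2652) + 12264)/2032 = 19992*(1/38053) + ((2*106/103 - 2652) + 12264)*(1/2032) = 19992/38053 + ((2*106*(1/103) - 2652) + 12264)*(1/2032) = 19992/38053 + ((212/103 - 2652) + 12264)*(1/2032) = 19992/38053 + (-272944/103 + 12264)*(1/2032) = 19992/38053 + (990248/103)*(1/2032) = 19992/38053 + 123781/26162 = 5233269097/995542586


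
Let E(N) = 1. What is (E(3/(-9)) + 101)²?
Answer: 10404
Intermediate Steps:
(E(3/(-9)) + 101)² = (1 + 101)² = 102² = 10404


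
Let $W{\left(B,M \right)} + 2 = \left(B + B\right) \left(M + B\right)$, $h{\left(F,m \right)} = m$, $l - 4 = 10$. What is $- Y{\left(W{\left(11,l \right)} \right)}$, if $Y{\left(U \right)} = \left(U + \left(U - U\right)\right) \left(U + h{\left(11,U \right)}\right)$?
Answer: $-600608$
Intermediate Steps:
$l = 14$ ($l = 4 + 10 = 14$)
$W{\left(B,M \right)} = -2 + 2 B \left(B + M\right)$ ($W{\left(B,M \right)} = -2 + \left(B + B\right) \left(M + B\right) = -2 + 2 B \left(B + M\right)$)
$Y{\left(U \right)} = 2 U^{2}$ ($Y{\left(U \right)} = \left(U + \left(U - U\right)\right) \left(U + U\right) = \left(U + 0\right) 2 U = U 2 U = 2 U^{2}$)
$- Y{\left(W{\left(11,l \right)} \right)} = - 2 \left(-2 + 2 \cdot 11^{2} + 2 \cdot 11 \cdot 14\right)^{2} = - 2 \left(-2 + 2 \cdot 121 + 308\right)^{2} = - 2 \left(-2 + 242 + 308\right)^{2} = - 2 \cdot 548^{2} = - 2 \cdot 300304 = \left(-1\right) 600608 = -600608$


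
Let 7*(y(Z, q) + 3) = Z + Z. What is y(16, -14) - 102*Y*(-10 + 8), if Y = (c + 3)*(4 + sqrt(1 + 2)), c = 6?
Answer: 51419/7 + 1836*sqrt(3) ≈ 10526.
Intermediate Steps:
y(Z, q) = -3 + 2*Z/7 (y(Z, q) = -3 + (Z + Z)/7 = -3 + (2*Z)/7 = -3 + 2*Z/7)
Y = 36 + 9*sqrt(3) (Y = (6 + 3)*(4 + sqrt(1 + 2)) = 9*(4 + sqrt(3)) = 36 + 9*sqrt(3) ≈ 51.588)
y(16, -14) - 102*Y*(-10 + 8) = (-3 + (2/7)*16) - 102*(36 + 9*sqrt(3))*(-10 + 8) = (-3 + 32/7) - 102*(36 + 9*sqrt(3))*(-2) = 11/7 - 102*(-72 - 18*sqrt(3)) = 11/7 + (7344 + 1836*sqrt(3)) = 51419/7 + 1836*sqrt(3)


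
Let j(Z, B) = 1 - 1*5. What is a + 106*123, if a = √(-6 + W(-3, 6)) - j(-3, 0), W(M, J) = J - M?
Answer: 13042 + √3 ≈ 13044.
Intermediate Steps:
j(Z, B) = -4 (j(Z, B) = 1 - 5 = -4)
a = 4 + √3 (a = √(-6 + (6 - 1*(-3))) - 1*(-4) = √(-6 + (6 + 3)) + 4 = √(-6 + 9) + 4 = √3 + 4 = 4 + √3 ≈ 5.7320)
a + 106*123 = (4 + √3) + 106*123 = (4 + √3) + 13038 = 13042 + √3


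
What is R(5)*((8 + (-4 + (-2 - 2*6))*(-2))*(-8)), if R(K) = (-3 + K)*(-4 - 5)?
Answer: 6336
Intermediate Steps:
R(K) = 27 - 9*K (R(K) = (-3 + K)*(-9) = 27 - 9*K)
R(5)*((8 + (-4 + (-2 - 2*6))*(-2))*(-8)) = (27 - 9*5)*((8 + (-4 + (-2 - 2*6))*(-2))*(-8)) = (27 - 45)*((8 + (-4 + (-2 - 12))*(-2))*(-8)) = -18*(8 + (-4 - 14)*(-2))*(-8) = -18*(8 - 18*(-2))*(-8) = -18*(8 + 36)*(-8) = -792*(-8) = -18*(-352) = 6336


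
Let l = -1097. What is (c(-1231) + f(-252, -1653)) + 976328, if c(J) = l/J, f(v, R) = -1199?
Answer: 1200384896/1231 ≈ 9.7513e+5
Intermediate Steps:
c(J) = -1097/J
(c(-1231) + f(-252, -1653)) + 976328 = (-1097/(-1231) - 1199) + 976328 = (-1097*(-1/1231) - 1199) + 976328 = (1097/1231 - 1199) + 976328 = -1474872/1231 + 976328 = 1200384896/1231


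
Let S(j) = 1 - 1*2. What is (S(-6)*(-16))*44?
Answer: 704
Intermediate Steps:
S(j) = -1 (S(j) = 1 - 2 = -1)
(S(-6)*(-16))*44 = -1*(-16)*44 = 16*44 = 704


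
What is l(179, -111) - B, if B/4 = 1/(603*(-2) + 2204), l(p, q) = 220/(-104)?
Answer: -27497/12974 ≈ -2.1194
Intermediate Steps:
l(p, q) = -55/26 (l(p, q) = 220*(-1/104) = -55/26)
B = 2/499 (B = 4/(603*(-2) + 2204) = 4/(-1206 + 2204) = 4/998 = 4*(1/998) = 2/499 ≈ 0.0040080)
l(179, -111) - B = -55/26 - 1*2/499 = -55/26 - 2/499 = -27497/12974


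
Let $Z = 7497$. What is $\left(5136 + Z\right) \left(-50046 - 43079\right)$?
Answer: $-1176448125$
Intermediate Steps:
$\left(5136 + Z\right) \left(-50046 - 43079\right) = \left(5136 + 7497\right) \left(-50046 - 43079\right) = 12633 \left(-93125\right) = -1176448125$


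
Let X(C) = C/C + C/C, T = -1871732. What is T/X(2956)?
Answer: -935866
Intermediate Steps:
X(C) = 2 (X(C) = 1 + 1 = 2)
T/X(2956) = -1871732/2 = -1871732*½ = -935866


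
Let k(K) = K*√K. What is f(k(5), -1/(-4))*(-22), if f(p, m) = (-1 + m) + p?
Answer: 33/2 - 110*√5 ≈ -229.47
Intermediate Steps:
k(K) = K^(3/2)
f(p, m) = -1 + m + p
f(k(5), -1/(-4))*(-22) = (-1 - 1/(-4) + 5^(3/2))*(-22) = (-1 - 1*(-¼) + 5*√5)*(-22) = (-1 + ¼ + 5*√5)*(-22) = (-¾ + 5*√5)*(-22) = 33/2 - 110*√5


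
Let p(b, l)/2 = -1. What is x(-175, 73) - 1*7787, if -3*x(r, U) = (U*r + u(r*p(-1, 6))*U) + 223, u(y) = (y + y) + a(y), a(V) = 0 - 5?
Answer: -61544/3 ≈ -20515.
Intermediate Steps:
p(b, l) = -2 (p(b, l) = 2*(-1) = -2)
a(V) = -5
u(y) = -5 + 2*y (u(y) = (y + y) - 5 = 2*y - 5 = -5 + 2*y)
x(r, U) = -223/3 - U*r/3 - U*(-5 - 4*r)/3 (x(r, U) = -((U*r + (-5 + 2*(r*(-2)))*U) + 223)/3 = -((U*r + (-5 + 2*(-2*r))*U) + 223)/3 = -((U*r + (-5 - 4*r)*U) + 223)/3 = -((U*r + U*(-5 - 4*r)) + 223)/3 = -(223 + U*r + U*(-5 - 4*r))/3 = -223/3 - U*r/3 - U*(-5 - 4*r)/3)
x(-175, 73) - 1*7787 = (-223/3 + (5/3)*73 + 73*(-175)) - 1*7787 = (-223/3 + 365/3 - 12775) - 7787 = -38183/3 - 7787 = -61544/3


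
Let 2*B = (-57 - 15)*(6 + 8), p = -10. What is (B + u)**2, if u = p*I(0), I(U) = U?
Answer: 254016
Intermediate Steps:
B = -504 (B = ((-57 - 15)*(6 + 8))/2 = (-72*14)/2 = (1/2)*(-1008) = -504)
u = 0 (u = -10*0 = 0)
(B + u)**2 = (-504 + 0)**2 = (-504)**2 = 254016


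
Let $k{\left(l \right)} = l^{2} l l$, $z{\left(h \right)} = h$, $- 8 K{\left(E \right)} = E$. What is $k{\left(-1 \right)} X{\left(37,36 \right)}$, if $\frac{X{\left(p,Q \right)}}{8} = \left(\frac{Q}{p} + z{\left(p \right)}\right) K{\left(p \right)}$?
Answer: $-1405$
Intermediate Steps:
$K{\left(E \right)} = - \frac{E}{8}$
$X{\left(p,Q \right)} = - p \left(p + \frac{Q}{p}\right)$ ($X{\left(p,Q \right)} = 8 \left(\frac{Q}{p} + p\right) \left(- \frac{p}{8}\right) = 8 \left(p + \frac{Q}{p}\right) \left(- \frac{p}{8}\right) = 8 \left(- \frac{p \left(p + \frac{Q}{p}\right)}{8}\right) = - p \left(p + \frac{Q}{p}\right)$)
$k{\left(l \right)} = l^{4}$ ($k{\left(l \right)} = l^{3} l = l^{4}$)
$k{\left(-1 \right)} X{\left(37,36 \right)} = \left(-1\right)^{4} \left(\left(-1\right) 36 - 37^{2}\right) = 1 \left(-36 - 1369\right) = 1 \left(-1405\right) = -1405$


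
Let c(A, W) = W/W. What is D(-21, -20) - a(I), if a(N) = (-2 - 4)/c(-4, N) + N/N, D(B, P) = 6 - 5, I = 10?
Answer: 6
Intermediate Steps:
c(A, W) = 1
D(B, P) = 1
a(N) = -5 (a(N) = (-2 - 4)/1 + N/N = -6*1 + 1 = -6 + 1 = -5)
D(-21, -20) - a(I) = 1 - 1*(-5) = 1 + 5 = 6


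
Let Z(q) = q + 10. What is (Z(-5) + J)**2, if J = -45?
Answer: 1600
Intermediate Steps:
Z(q) = 10 + q
(Z(-5) + J)**2 = ((10 - 5) - 45)**2 = (5 - 45)**2 = (-40)**2 = 1600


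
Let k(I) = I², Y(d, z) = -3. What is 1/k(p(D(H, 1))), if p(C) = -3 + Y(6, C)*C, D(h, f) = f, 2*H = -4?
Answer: 1/36 ≈ 0.027778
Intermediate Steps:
H = -2 (H = (½)*(-4) = -2)
p(C) = -3 - 3*C
1/k(p(D(H, 1))) = 1/((-3 - 3*1)²) = 1/((-3 - 3)²) = 1/((-6)²) = 1/36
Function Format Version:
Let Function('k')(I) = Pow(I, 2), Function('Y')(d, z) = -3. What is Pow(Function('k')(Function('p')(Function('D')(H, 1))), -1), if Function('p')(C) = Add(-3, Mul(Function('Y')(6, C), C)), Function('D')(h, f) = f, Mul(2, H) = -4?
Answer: Rational(1, 36) ≈ 0.027778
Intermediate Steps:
H = -2 (H = Mul(Rational(1, 2), -4) = -2)
Function('p')(C) = Add(-3, Mul(-3, C))
Pow(Function('k')(Function('p')(Function('D')(H, 1))), -1) = Pow(Pow(Add(-3, Mul(-3, 1)), 2), -1) = Pow(Pow(Add(-3, -3), 2), -1) = Pow(Pow(-6, 2), -1) = Pow(36, -1) = Rational(1, 36)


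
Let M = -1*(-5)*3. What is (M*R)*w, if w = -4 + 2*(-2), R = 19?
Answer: -2280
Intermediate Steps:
M = 15 (M = 5*3 = 15)
w = -8 (w = -4 - 4 = -8)
(M*R)*w = (15*19)*(-8) = 285*(-8) = -2280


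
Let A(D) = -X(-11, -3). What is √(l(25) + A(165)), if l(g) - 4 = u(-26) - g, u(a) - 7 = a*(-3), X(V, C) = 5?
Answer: √59 ≈ 7.6811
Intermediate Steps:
u(a) = 7 - 3*a (u(a) = 7 + a*(-3) = 7 - 3*a)
l(g) = 89 - g (l(g) = 4 + ((7 - 3*(-26)) - g) = 4 + ((7 + 78) - g) = 4 + (85 - g) = 89 - g)
A(D) = -5 (A(D) = -1*5 = -5)
√(l(25) + A(165)) = √((89 - 1*25) - 5) = √((89 - 25) - 5) = √(64 - 5) = √59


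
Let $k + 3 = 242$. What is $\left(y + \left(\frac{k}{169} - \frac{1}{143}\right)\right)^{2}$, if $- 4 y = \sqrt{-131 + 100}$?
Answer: $\frac{2362985}{55294096} - \frac{1308 i \sqrt{31}}{1859} \approx 0.042735 - 3.9175 i$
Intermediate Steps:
$k = 239$ ($k = -3 + 242 = 239$)
$y = - \frac{i \sqrt{31}}{4}$ ($y = - \frac{\sqrt{-131 + 100}}{4} = - \frac{\sqrt{-31}}{4} = - \frac{i \sqrt{31}}{4} \approx - 1.3919 i$)
$\left(y + \left(\frac{k}{169} - \frac{1}{143}\right)\right)^{2} = \left(- \frac{i \sqrt{31}}{4} + \left(\frac{239}{169} - \frac{1}{143}\right)\right)^{2} = \left(- \frac{i \sqrt{31}}{4} + \frac{2616}{1859}\right)^{2} = \left(\frac{2616}{1859} - \frac{i \sqrt{31}}{4}\right)^{2}$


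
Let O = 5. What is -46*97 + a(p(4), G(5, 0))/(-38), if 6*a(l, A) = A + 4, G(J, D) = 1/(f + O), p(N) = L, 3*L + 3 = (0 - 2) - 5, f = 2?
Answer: -7121381/1596 ≈ -4462.0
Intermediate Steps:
L = -10/3 (L = -1 + ((0 - 2) - 5)/3 = -1 + (-2 - 5)/3 = -1 + (⅓)*(-7) = -1 - 7/3 = -10/3 ≈ -3.3333)
p(N) = -10/3
G(J, D) = ⅐ (G(J, D) = 1/(2 + 5) = 1/7 = ⅐)
a(l, A) = ⅔ + A/6 (a(l, A) = (A + 4)/6 = (4 + A)/6 = ⅔ + A/6)
-46*97 + a(p(4), G(5, 0))/(-38) = -46*97 + (⅔ + (⅙)*(⅐))/(-38) = -4462 + (⅔ + 1/42)*(-1/38) = -4462 + (29/42)*(-1/38) = -4462 - 29/1596 = -7121381/1596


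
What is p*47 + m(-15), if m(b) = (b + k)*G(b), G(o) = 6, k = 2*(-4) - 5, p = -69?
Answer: -3411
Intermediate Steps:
k = -13 (k = -8 - 5 = -13)
m(b) = -78 + 6*b (m(b) = (b - 13)*6 = (-13 + b)*6 = -78 + 6*b)
p*47 + m(-15) = -69*47 + (-78 + 6*(-15)) = -3243 + (-78 - 90) = -3243 - 168 = -3411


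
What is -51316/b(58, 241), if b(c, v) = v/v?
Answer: -51316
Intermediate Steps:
b(c, v) = 1
-51316/b(58, 241) = -51316/1 = -51316*1 = -51316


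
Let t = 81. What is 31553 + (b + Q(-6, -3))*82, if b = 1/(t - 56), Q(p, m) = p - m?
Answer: 782757/25 ≈ 31310.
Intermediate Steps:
b = 1/25 (b = 1/(81 - 56) = 1/25 ≈ 0.040000)
31553 + (b + Q(-6, -3))*82 = 31553 + (1/25 + (-6 - 1*(-3)))*82 = 31553 + (1/25 + (-6 + 3))*82 = 31553 + (1/25 - 3)*82 = 31553 - 74/25*82 = 31553 - 6068/25 = 782757/25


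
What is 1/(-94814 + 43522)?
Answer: -1/51292 ≈ -1.9496e-5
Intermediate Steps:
1/(-94814 + 43522) = 1/(-51292) = -1/51292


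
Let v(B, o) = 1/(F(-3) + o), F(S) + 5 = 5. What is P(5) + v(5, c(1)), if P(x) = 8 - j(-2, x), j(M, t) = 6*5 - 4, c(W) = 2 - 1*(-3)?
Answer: -89/5 ≈ -17.800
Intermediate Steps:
c(W) = 5 (c(W) = 2 + 3 = 5)
j(M, t) = 26 (j(M, t) = 30 - 4 = 26)
F(S) = 0 (F(S) = -5 + 5 = 0)
P(x) = -18 (P(x) = 8 - 1*26 = 8 - 26 = -18)
v(B, o) = 1/o (v(B, o) = 1/(0 + o) = 1/o)
P(5) + v(5, c(1)) = -18 + 1/5 = -18 + ⅕ = -89/5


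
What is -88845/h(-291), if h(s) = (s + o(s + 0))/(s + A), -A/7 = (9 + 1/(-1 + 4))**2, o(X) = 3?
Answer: -240088805/864 ≈ -2.7788e+5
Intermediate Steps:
A = -5488/9 (A = -7*(9 + 1/(-1 + 4))**2 = -7*(9 + 1/3)**2 = -7*(28/3)**2 = -7*784/9 = -5488/9 ≈ -609.78)
h(s) = (3 + s)/(-5488/9 + s) (h(s) = (s + 3)/(s - 5488/9) = (3 + s)/(-5488/9 + s))
-88845/h(-291) = -88845*(-5488 + 9*(-291))/(9*(3 - 291)) = -88845/(9*(-288)/(-5488 - 2619)) = -88845/(9*(-288)/(-8107)) = -88845/(9*(-1/8107)*(-288)) = -88845/2592/8107 = -88845*8107/2592 = -240088805/864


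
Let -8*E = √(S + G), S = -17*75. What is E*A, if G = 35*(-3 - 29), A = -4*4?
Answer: 2*I*√2395 ≈ 97.877*I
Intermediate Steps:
A = -16
G = -1120 (G = 35*(-32) = -1120)
S = -1275
E = -I*√2395/8 (E = -√(-1275 - 1120)/8 = -I*√2395/8 ≈ -6.1173*I)
E*A = -I*√2395/8*(-16) = 2*I*√2395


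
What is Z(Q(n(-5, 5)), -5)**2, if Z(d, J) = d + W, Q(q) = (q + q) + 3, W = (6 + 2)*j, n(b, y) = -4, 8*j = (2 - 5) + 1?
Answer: 49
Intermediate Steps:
j = -1/4 (j = ((2 - 5) + 1)/8 = (-3 + 1)/8 = (1/8)*(-2) = -1/4 ≈ -0.25000)
W = -2 (W = (6 + 2)*(-1/4) = 8*(-1/4) = -2)
Q(q) = 3 + 2*q (Q(q) = 2*q + 3 = 3 + 2*q)
Z(d, J) = -2 + d (Z(d, J) = d - 2 = -2 + d)
Z(Q(n(-5, 5)), -5)**2 = (-2 + (3 + 2*(-4)))**2 = (-2 + (3 - 8))**2 = (-2 - 5)**2 = (-7)**2 = 49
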